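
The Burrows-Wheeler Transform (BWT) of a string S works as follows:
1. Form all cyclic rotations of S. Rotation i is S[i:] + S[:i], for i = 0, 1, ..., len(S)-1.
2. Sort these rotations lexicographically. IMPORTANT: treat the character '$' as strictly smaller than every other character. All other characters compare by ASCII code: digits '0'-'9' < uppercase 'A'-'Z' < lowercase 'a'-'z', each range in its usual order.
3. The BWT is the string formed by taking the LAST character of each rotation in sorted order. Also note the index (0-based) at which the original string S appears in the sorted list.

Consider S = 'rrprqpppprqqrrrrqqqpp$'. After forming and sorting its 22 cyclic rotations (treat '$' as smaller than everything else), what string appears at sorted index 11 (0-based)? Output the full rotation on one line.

Answer: qqqpp$rrprqpppprqqrrrr

Derivation:
All 22 rotations (rotation i = S[i:]+S[:i]):
  rot[0] = rrprqpppprqqrrrrqqqpp$
  rot[1] = rprqpppprqqrrrrqqqpp$r
  rot[2] = prqpppprqqrrrrqqqpp$rr
  rot[3] = rqpppprqqrrrrqqqpp$rrp
  rot[4] = qpppprqqrrrrqqqpp$rrpr
  rot[5] = pppprqqrrrrqqqpp$rrprq
  rot[6] = ppprqqrrrrqqqpp$rrprqp
  rot[7] = pprqqrrrrqqqpp$rrprqpp
  rot[8] = prqqrrrrqqqpp$rrprqppp
  rot[9] = rqqrrrrqqqpp$rrprqpppp
  rot[10] = qqrrrrqqqpp$rrprqppppr
  rot[11] = qrrrrqqqpp$rrprqpppprq
  rot[12] = rrrrqqqpp$rrprqpppprqq
  rot[13] = rrrqqqpp$rrprqpppprqqr
  rot[14] = rrqqqpp$rrprqpppprqqrr
  rot[15] = rqqqpp$rrprqpppprqqrrr
  rot[16] = qqqpp$rrprqpppprqqrrrr
  rot[17] = qqpp$rrprqpppprqqrrrrq
  rot[18] = qpp$rrprqpppprqqrrrrqq
  rot[19] = pp$rrprqpppprqqrrrrqqq
  rot[20] = p$rrprqpppprqqrrrrqqqp
  rot[21] = $rrprqpppprqqrrrrqqqpp
Sorted (with $ < everything):
  sorted[0] = $rrprqpppprqqrrrrqqqpp
  sorted[1] = p$rrprqpppprqqrrrrqqqp
  sorted[2] = pp$rrprqpppprqqrrrrqqq
  sorted[3] = pppprqqrrrrqqqpp$rrprq
  sorted[4] = ppprqqrrrrqqqpp$rrprqp
  sorted[5] = pprqqrrrrqqqpp$rrprqpp
  sorted[6] = prqpppprqqrrrrqqqpp$rr
  sorted[7] = prqqrrrrqqqpp$rrprqppp
  sorted[8] = qpp$rrprqpppprqqrrrrqq
  sorted[9] = qpppprqqrrrrqqqpp$rrpr
  sorted[10] = qqpp$rrprqpppprqqrrrrq
  sorted[11] = qqqpp$rrprqpppprqqrrrr
  sorted[12] = qqrrrrqqqpp$rrprqppppr
  sorted[13] = qrrrrqqqpp$rrprqpppprq
  sorted[14] = rprqpppprqqrrrrqqqpp$r
  sorted[15] = rqpppprqqrrrrqqqpp$rrp
  sorted[16] = rqqqpp$rrprqpppprqqrrr
  sorted[17] = rqqrrrrqqqpp$rrprqpppp
  sorted[18] = rrprqpppprqqrrrrqqqpp$
  sorted[19] = rrqqqpp$rrprqpppprqqrr
  sorted[20] = rrrqqqpp$rrprqpppprqqr
  sorted[21] = rrrrqqqpp$rrprqpppprqq
sorted[11] = qqqpp$rrprqpppprqqrrrr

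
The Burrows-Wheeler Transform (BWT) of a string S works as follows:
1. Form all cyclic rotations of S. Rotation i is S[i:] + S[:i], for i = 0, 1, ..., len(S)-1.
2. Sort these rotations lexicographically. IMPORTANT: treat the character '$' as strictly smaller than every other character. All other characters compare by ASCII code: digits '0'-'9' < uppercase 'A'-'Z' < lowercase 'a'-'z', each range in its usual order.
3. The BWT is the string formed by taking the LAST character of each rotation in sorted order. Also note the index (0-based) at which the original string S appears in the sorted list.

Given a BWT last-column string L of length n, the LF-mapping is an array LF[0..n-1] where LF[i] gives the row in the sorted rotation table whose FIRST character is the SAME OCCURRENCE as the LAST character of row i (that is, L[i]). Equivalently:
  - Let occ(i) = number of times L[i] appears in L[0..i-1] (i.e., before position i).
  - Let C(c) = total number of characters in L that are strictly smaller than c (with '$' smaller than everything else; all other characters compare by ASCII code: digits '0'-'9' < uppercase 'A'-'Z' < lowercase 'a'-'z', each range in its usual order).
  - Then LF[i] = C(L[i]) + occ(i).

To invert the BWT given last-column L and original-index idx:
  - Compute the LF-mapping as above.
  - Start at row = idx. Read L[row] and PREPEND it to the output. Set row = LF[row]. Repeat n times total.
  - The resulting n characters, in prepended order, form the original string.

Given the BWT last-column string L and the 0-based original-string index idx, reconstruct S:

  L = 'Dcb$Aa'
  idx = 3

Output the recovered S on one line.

Answer: acAbD$

Derivation:
LF mapping: 2 5 4 0 1 3
Walk LF starting at row 3, prepending L[row]:
  step 1: row=3, L[3]='$', prepend. Next row=LF[3]=0
  step 2: row=0, L[0]='D', prepend. Next row=LF[0]=2
  step 3: row=2, L[2]='b', prepend. Next row=LF[2]=4
  step 4: row=4, L[4]='A', prepend. Next row=LF[4]=1
  step 5: row=1, L[1]='c', prepend. Next row=LF[1]=5
  step 6: row=5, L[5]='a', prepend. Next row=LF[5]=3
Reversed output: acAbD$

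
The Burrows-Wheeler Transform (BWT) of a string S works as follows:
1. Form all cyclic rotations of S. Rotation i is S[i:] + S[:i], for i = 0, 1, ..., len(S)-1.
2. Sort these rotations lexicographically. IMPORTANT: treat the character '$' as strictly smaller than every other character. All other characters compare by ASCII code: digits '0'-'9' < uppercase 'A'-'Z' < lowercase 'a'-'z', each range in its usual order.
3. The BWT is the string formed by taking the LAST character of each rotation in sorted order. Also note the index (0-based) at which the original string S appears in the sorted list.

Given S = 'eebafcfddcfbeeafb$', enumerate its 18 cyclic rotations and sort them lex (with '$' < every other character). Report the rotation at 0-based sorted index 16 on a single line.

All 18 rotations (rotation i = S[i:]+S[:i]):
  rot[0] = eebafcfddcfbeeafb$
  rot[1] = ebafcfddcfbeeafb$e
  rot[2] = bafcfddcfbeeafb$ee
  rot[3] = afcfddcfbeeafb$eeb
  rot[4] = fcfddcfbeeafb$eeba
  rot[5] = cfddcfbeeafb$eebaf
  rot[6] = fddcfbeeafb$eebafc
  rot[7] = ddcfbeeafb$eebafcf
  rot[8] = dcfbeeafb$eebafcfd
  rot[9] = cfbeeafb$eebafcfdd
  rot[10] = fbeeafb$eebafcfddc
  rot[11] = beeafb$eebafcfddcf
  rot[12] = eeafb$eebafcfddcfb
  rot[13] = eafb$eebafcfddcfbe
  rot[14] = afb$eebafcfddcfbee
  rot[15] = fb$eebafcfddcfbeea
  rot[16] = b$eebafcfddcfbeeaf
  rot[17] = $eebafcfddcfbeeafb
Sorted (with $ < everything):
  sorted[0] = $eebafcfddcfbeeafb
  sorted[1] = afb$eebafcfddcfbee
  sorted[2] = afcfddcfbeeafb$eeb
  sorted[3] = b$eebafcfddcfbeeaf
  sorted[4] = bafcfddcfbeeafb$ee
  sorted[5] = beeafb$eebafcfddcf
  sorted[6] = cfbeeafb$eebafcfdd
  sorted[7] = cfddcfbeeafb$eebaf
  sorted[8] = dcfbeeafb$eebafcfd
  sorted[9] = ddcfbeeafb$eebafcf
  sorted[10] = eafb$eebafcfddcfbe
  sorted[11] = ebafcfddcfbeeafb$e
  sorted[12] = eeafb$eebafcfddcfb
  sorted[13] = eebafcfddcfbeeafb$
  sorted[14] = fb$eebafcfddcfbeea
  sorted[15] = fbeeafb$eebafcfddc
  sorted[16] = fcfddcfbeeafb$eeba
  sorted[17] = fddcfbeeafb$eebafc
sorted[16] = fcfddcfbeeafb$eeba

Answer: fcfddcfbeeafb$eeba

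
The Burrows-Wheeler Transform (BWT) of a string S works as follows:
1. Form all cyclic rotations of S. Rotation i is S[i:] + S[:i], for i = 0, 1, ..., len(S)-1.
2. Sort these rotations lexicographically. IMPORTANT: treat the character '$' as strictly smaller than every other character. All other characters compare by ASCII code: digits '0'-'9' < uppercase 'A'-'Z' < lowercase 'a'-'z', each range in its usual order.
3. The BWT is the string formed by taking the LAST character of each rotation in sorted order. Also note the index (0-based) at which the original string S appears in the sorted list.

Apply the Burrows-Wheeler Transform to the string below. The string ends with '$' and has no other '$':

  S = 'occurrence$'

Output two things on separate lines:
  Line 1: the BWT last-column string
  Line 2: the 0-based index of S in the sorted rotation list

All 11 rotations (rotation i = S[i:]+S[:i]):
  rot[0] = occurrence$
  rot[1] = ccurrence$o
  rot[2] = currence$oc
  rot[3] = urrence$occ
  rot[4] = rrence$occu
  rot[5] = rence$occur
  rot[6] = ence$occurr
  rot[7] = nce$occurre
  rot[8] = ce$occurren
  rot[9] = e$occurrenc
  rot[10] = $occurrence
Sorted (with $ < everything):
  sorted[0] = $occurrence  (last char: 'e')
  sorted[1] = ccurrence$o  (last char: 'o')
  sorted[2] = ce$occurren  (last char: 'n')
  sorted[3] = currence$oc  (last char: 'c')
  sorted[4] = e$occurrenc  (last char: 'c')
  sorted[5] = ence$occurr  (last char: 'r')
  sorted[6] = nce$occurre  (last char: 'e')
  sorted[7] = occurrence$  (last char: '$')
  sorted[8] = rence$occur  (last char: 'r')
  sorted[9] = rrence$occu  (last char: 'u')
  sorted[10] = urrence$occ  (last char: 'c')
Last column: eonccre$ruc
Original string S is at sorted index 7

Answer: eonccre$ruc
7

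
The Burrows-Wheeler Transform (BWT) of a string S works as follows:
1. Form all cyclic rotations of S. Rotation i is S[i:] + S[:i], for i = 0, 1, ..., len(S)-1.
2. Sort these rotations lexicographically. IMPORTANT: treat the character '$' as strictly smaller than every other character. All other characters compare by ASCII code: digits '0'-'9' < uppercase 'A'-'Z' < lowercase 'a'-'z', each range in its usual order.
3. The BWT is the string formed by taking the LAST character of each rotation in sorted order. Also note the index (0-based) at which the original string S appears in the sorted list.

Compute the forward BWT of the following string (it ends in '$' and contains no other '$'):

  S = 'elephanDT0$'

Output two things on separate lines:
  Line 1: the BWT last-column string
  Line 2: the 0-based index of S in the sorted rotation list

Answer: 0TnDh$lpeae
5

Derivation:
All 11 rotations (rotation i = S[i:]+S[:i]):
  rot[0] = elephanDT0$
  rot[1] = lephanDT0$e
  rot[2] = ephanDT0$el
  rot[3] = phanDT0$ele
  rot[4] = hanDT0$elep
  rot[5] = anDT0$eleph
  rot[6] = nDT0$elepha
  rot[7] = DT0$elephan
  rot[8] = T0$elephanD
  rot[9] = 0$elephanDT
  rot[10] = $elephanDT0
Sorted (with $ < everything):
  sorted[0] = $elephanDT0  (last char: '0')
  sorted[1] = 0$elephanDT  (last char: 'T')
  sorted[2] = DT0$elephan  (last char: 'n')
  sorted[3] = T0$elephanD  (last char: 'D')
  sorted[4] = anDT0$eleph  (last char: 'h')
  sorted[5] = elephanDT0$  (last char: '$')
  sorted[6] = ephanDT0$el  (last char: 'l')
  sorted[7] = hanDT0$elep  (last char: 'p')
  sorted[8] = lephanDT0$e  (last char: 'e')
  sorted[9] = nDT0$elepha  (last char: 'a')
  sorted[10] = phanDT0$ele  (last char: 'e')
Last column: 0TnDh$lpeae
Original string S is at sorted index 5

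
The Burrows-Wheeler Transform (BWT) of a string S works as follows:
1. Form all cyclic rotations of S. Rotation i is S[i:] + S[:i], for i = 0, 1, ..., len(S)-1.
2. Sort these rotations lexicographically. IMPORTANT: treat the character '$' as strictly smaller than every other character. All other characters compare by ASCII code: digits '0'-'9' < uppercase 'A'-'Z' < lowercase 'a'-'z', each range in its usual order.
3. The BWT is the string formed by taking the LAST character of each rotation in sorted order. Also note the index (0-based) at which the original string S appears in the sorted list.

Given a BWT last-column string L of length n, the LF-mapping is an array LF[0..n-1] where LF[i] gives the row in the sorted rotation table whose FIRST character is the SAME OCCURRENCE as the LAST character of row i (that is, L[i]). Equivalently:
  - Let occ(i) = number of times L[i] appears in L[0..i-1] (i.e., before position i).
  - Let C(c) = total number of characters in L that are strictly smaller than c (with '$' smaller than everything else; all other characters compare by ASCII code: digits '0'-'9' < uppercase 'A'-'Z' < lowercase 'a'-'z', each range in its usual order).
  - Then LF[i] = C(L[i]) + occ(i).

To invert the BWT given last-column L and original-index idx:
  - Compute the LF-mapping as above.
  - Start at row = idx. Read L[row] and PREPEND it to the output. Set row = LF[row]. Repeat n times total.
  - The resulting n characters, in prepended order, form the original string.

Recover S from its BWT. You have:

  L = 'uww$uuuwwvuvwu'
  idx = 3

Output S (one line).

Answer: uuwuuuwwvwvwu$

Derivation:
LF mapping: 1 9 10 0 2 3 4 11 12 7 5 8 13 6
Walk LF starting at row 3, prepending L[row]:
  step 1: row=3, L[3]='$', prepend. Next row=LF[3]=0
  step 2: row=0, L[0]='u', prepend. Next row=LF[0]=1
  step 3: row=1, L[1]='w', prepend. Next row=LF[1]=9
  step 4: row=9, L[9]='v', prepend. Next row=LF[9]=7
  step 5: row=7, L[7]='w', prepend. Next row=LF[7]=11
  step 6: row=11, L[11]='v', prepend. Next row=LF[11]=8
  step 7: row=8, L[8]='w', prepend. Next row=LF[8]=12
  step 8: row=12, L[12]='w', prepend. Next row=LF[12]=13
  step 9: row=13, L[13]='u', prepend. Next row=LF[13]=6
  step 10: row=6, L[6]='u', prepend. Next row=LF[6]=4
  step 11: row=4, L[4]='u', prepend. Next row=LF[4]=2
  step 12: row=2, L[2]='w', prepend. Next row=LF[2]=10
  step 13: row=10, L[10]='u', prepend. Next row=LF[10]=5
  step 14: row=5, L[5]='u', prepend. Next row=LF[5]=3
Reversed output: uuwuuuwwvwvwu$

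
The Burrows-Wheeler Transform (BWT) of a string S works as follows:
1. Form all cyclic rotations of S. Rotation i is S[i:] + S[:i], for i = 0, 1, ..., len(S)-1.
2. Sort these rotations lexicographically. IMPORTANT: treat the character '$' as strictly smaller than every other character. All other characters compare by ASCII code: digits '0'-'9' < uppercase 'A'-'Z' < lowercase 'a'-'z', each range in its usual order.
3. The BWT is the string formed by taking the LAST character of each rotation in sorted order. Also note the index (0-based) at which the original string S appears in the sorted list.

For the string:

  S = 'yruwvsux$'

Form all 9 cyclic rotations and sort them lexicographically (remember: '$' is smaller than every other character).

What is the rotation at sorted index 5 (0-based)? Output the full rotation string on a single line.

Answer: vsux$yruw

Derivation:
All 9 rotations (rotation i = S[i:]+S[:i]):
  rot[0] = yruwvsux$
  rot[1] = ruwvsux$y
  rot[2] = uwvsux$yr
  rot[3] = wvsux$yru
  rot[4] = vsux$yruw
  rot[5] = sux$yruwv
  rot[6] = ux$yruwvs
  rot[7] = x$yruwvsu
  rot[8] = $yruwvsux
Sorted (with $ < everything):
  sorted[0] = $yruwvsux
  sorted[1] = ruwvsux$y
  sorted[2] = sux$yruwv
  sorted[3] = uwvsux$yr
  sorted[4] = ux$yruwvs
  sorted[5] = vsux$yruw
  sorted[6] = wvsux$yru
  sorted[7] = x$yruwvsu
  sorted[8] = yruwvsux$
sorted[5] = vsux$yruw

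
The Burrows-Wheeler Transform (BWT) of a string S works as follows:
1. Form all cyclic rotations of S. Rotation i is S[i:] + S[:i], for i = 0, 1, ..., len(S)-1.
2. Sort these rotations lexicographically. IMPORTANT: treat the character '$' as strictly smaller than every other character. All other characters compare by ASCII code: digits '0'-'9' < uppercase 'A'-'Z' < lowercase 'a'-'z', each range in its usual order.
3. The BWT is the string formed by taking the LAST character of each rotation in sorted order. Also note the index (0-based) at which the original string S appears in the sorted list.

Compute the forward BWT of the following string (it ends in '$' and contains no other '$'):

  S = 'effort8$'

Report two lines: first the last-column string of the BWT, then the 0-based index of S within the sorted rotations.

Answer: 8t$effor
2

Derivation:
All 8 rotations (rotation i = S[i:]+S[:i]):
  rot[0] = effort8$
  rot[1] = ffort8$e
  rot[2] = fort8$ef
  rot[3] = ort8$eff
  rot[4] = rt8$effo
  rot[5] = t8$effor
  rot[6] = 8$effort
  rot[7] = $effort8
Sorted (with $ < everything):
  sorted[0] = $effort8  (last char: '8')
  sorted[1] = 8$effort  (last char: 't')
  sorted[2] = effort8$  (last char: '$')
  sorted[3] = ffort8$e  (last char: 'e')
  sorted[4] = fort8$ef  (last char: 'f')
  sorted[5] = ort8$eff  (last char: 'f')
  sorted[6] = rt8$effo  (last char: 'o')
  sorted[7] = t8$effor  (last char: 'r')
Last column: 8t$effor
Original string S is at sorted index 2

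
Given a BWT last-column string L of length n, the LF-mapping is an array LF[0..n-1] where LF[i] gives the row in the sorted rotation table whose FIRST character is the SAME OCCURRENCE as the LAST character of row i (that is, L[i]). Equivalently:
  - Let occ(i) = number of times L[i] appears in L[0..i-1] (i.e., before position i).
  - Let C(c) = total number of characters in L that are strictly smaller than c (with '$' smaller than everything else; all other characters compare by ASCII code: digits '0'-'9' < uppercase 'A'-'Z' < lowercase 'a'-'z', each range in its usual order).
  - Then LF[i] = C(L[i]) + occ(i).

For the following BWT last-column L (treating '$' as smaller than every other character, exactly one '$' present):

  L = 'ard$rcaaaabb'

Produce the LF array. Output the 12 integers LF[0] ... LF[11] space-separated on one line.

Char counts: '$':1, 'a':5, 'b':2, 'c':1, 'd':1, 'r':2
C (first-col start): C('$')=0, C('a')=1, C('b')=6, C('c')=8, C('d')=9, C('r')=10
L[0]='a': occ=0, LF[0]=C('a')+0=1+0=1
L[1]='r': occ=0, LF[1]=C('r')+0=10+0=10
L[2]='d': occ=0, LF[2]=C('d')+0=9+0=9
L[3]='$': occ=0, LF[3]=C('$')+0=0+0=0
L[4]='r': occ=1, LF[4]=C('r')+1=10+1=11
L[5]='c': occ=0, LF[5]=C('c')+0=8+0=8
L[6]='a': occ=1, LF[6]=C('a')+1=1+1=2
L[7]='a': occ=2, LF[7]=C('a')+2=1+2=3
L[8]='a': occ=3, LF[8]=C('a')+3=1+3=4
L[9]='a': occ=4, LF[9]=C('a')+4=1+4=5
L[10]='b': occ=0, LF[10]=C('b')+0=6+0=6
L[11]='b': occ=1, LF[11]=C('b')+1=6+1=7

Answer: 1 10 9 0 11 8 2 3 4 5 6 7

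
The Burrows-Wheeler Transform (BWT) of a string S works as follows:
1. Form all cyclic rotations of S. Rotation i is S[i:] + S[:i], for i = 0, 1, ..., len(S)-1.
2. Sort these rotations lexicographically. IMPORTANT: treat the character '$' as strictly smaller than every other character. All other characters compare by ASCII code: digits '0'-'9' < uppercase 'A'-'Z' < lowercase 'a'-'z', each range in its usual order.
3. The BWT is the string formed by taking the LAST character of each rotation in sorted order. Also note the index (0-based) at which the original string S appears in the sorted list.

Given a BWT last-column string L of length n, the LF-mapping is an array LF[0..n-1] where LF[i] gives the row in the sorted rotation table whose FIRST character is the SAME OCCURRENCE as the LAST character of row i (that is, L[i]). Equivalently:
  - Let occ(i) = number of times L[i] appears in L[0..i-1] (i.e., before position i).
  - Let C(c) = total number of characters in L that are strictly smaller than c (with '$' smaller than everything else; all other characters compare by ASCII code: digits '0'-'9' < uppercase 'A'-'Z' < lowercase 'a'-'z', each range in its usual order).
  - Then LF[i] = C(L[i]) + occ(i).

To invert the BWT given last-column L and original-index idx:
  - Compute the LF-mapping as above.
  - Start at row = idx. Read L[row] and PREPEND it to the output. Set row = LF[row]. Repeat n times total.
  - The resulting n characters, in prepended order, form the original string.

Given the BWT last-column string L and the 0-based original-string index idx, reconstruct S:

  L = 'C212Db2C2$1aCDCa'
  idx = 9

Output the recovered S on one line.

LF mapping: 7 3 1 4 11 15 5 8 6 0 2 13 9 12 10 14
Walk LF starting at row 9, prepending L[row]:
  step 1: row=9, L[9]='$', prepend. Next row=LF[9]=0
  step 2: row=0, L[0]='C', prepend. Next row=LF[0]=7
  step 3: row=7, L[7]='C', prepend. Next row=LF[7]=8
  step 4: row=8, L[8]='2', prepend. Next row=LF[8]=6
  step 5: row=6, L[6]='2', prepend. Next row=LF[6]=5
  step 6: row=5, L[5]='b', prepend. Next row=LF[5]=15
  step 7: row=15, L[15]='a', prepend. Next row=LF[15]=14
  step 8: row=14, L[14]='C', prepend. Next row=LF[14]=10
  step 9: row=10, L[10]='1', prepend. Next row=LF[10]=2
  step 10: row=2, L[2]='1', prepend. Next row=LF[2]=1
  step 11: row=1, L[1]='2', prepend. Next row=LF[1]=3
  step 12: row=3, L[3]='2', prepend. Next row=LF[3]=4
  step 13: row=4, L[4]='D', prepend. Next row=LF[4]=11
  step 14: row=11, L[11]='a', prepend. Next row=LF[11]=13
  step 15: row=13, L[13]='D', prepend. Next row=LF[13]=12
  step 16: row=12, L[12]='C', prepend. Next row=LF[12]=9
Reversed output: CDaD2211Cab22CC$

Answer: CDaD2211Cab22CC$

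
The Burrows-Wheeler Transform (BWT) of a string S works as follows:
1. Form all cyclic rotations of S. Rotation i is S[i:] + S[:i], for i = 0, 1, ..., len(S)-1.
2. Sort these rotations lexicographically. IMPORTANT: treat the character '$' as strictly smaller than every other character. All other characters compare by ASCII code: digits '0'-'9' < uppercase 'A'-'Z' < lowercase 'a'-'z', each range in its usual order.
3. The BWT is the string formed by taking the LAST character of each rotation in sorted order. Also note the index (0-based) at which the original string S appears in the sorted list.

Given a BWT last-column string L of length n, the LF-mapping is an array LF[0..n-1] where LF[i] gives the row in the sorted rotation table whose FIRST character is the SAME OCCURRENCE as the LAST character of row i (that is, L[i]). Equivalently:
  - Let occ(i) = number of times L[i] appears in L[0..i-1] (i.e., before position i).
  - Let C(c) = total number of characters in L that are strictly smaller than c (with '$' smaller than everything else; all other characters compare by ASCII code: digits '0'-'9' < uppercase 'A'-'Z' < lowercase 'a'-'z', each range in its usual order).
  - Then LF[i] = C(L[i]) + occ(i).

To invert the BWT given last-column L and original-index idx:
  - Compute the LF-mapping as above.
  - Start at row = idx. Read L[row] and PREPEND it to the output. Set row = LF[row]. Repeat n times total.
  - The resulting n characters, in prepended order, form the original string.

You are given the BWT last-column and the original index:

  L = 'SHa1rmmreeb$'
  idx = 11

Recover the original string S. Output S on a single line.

LF mapping: 3 2 4 1 10 8 9 11 6 7 5 0
Walk LF starting at row 11, prepending L[row]:
  step 1: row=11, L[11]='$', prepend. Next row=LF[11]=0
  step 2: row=0, L[0]='S', prepend. Next row=LF[0]=3
  step 3: row=3, L[3]='1', prepend. Next row=LF[3]=1
  step 4: row=1, L[1]='H', prepend. Next row=LF[1]=2
  step 5: row=2, L[2]='a', prepend. Next row=LF[2]=4
  step 6: row=4, L[4]='r', prepend. Next row=LF[4]=10
  step 7: row=10, L[10]='b', prepend. Next row=LF[10]=5
  step 8: row=5, L[5]='m', prepend. Next row=LF[5]=8
  step 9: row=8, L[8]='e', prepend. Next row=LF[8]=6
  step 10: row=6, L[6]='m', prepend. Next row=LF[6]=9
  step 11: row=9, L[9]='e', prepend. Next row=LF[9]=7
  step 12: row=7, L[7]='r', prepend. Next row=LF[7]=11
Reversed output: remembraH1S$

Answer: remembraH1S$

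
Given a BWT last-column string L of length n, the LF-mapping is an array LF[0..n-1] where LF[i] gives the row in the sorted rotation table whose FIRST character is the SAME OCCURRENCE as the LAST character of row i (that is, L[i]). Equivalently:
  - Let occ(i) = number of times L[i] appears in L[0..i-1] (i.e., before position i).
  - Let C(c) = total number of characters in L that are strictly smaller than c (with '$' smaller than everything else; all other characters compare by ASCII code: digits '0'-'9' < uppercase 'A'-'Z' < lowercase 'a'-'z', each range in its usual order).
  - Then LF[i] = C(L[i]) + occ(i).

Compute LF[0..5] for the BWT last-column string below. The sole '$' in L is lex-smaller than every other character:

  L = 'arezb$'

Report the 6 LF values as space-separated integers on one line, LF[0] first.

Answer: 1 4 3 5 2 0

Derivation:
Char counts: '$':1, 'a':1, 'b':1, 'e':1, 'r':1, 'z':1
C (first-col start): C('$')=0, C('a')=1, C('b')=2, C('e')=3, C('r')=4, C('z')=5
L[0]='a': occ=0, LF[0]=C('a')+0=1+0=1
L[1]='r': occ=0, LF[1]=C('r')+0=4+0=4
L[2]='e': occ=0, LF[2]=C('e')+0=3+0=3
L[3]='z': occ=0, LF[3]=C('z')+0=5+0=5
L[4]='b': occ=0, LF[4]=C('b')+0=2+0=2
L[5]='$': occ=0, LF[5]=C('$')+0=0+0=0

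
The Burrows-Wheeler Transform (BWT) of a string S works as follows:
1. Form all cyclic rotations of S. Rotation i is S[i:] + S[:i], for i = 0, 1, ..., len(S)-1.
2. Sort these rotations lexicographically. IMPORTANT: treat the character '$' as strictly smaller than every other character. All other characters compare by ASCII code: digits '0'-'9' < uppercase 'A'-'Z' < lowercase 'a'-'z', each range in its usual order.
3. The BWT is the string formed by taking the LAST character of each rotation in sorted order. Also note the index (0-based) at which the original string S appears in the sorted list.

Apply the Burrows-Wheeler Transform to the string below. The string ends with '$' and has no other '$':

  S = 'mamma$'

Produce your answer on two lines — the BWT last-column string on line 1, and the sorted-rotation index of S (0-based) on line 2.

All 6 rotations (rotation i = S[i:]+S[:i]):
  rot[0] = mamma$
  rot[1] = amma$m
  rot[2] = mma$ma
  rot[3] = ma$mam
  rot[4] = a$mamm
  rot[5] = $mamma
Sorted (with $ < everything):
  sorted[0] = $mamma  (last char: 'a')
  sorted[1] = a$mamm  (last char: 'm')
  sorted[2] = amma$m  (last char: 'm')
  sorted[3] = ma$mam  (last char: 'm')
  sorted[4] = mamma$  (last char: '$')
  sorted[5] = mma$ma  (last char: 'a')
Last column: ammm$a
Original string S is at sorted index 4

Answer: ammm$a
4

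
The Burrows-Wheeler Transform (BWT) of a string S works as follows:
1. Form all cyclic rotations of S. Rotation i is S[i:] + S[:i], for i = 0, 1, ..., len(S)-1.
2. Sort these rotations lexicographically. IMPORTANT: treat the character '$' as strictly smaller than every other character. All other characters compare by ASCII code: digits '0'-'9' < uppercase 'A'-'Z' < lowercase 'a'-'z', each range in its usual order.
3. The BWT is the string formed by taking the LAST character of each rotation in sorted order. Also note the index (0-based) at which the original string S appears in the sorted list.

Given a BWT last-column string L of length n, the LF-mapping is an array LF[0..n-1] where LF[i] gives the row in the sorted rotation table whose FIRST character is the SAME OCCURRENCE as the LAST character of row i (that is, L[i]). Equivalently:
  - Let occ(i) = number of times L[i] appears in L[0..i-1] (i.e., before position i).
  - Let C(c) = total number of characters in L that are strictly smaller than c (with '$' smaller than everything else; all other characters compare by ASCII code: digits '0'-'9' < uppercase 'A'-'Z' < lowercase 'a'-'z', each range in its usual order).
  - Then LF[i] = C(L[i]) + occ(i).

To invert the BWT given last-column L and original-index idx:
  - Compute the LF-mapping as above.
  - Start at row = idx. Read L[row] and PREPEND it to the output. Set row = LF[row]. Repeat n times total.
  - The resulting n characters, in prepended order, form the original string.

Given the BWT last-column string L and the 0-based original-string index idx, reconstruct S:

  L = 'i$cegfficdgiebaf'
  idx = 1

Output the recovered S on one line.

LF mapping: 13 0 3 6 11 8 9 14 4 5 12 15 7 2 1 10
Walk LF starting at row 1, prepending L[row]:
  step 1: row=1, L[1]='$', prepend. Next row=LF[1]=0
  step 2: row=0, L[0]='i', prepend. Next row=LF[0]=13
  step 3: row=13, L[13]='b', prepend. Next row=LF[13]=2
  step 4: row=2, L[2]='c', prepend. Next row=LF[2]=3
  step 5: row=3, L[3]='e', prepend. Next row=LF[3]=6
  step 6: row=6, L[6]='f', prepend. Next row=LF[6]=9
  step 7: row=9, L[9]='d', prepend. Next row=LF[9]=5
  step 8: row=5, L[5]='f', prepend. Next row=LF[5]=8
  step 9: row=8, L[8]='c', prepend. Next row=LF[8]=4
  step 10: row=4, L[4]='g', prepend. Next row=LF[4]=11
  step 11: row=11, L[11]='i', prepend. Next row=LF[11]=15
  step 12: row=15, L[15]='f', prepend. Next row=LF[15]=10
  step 13: row=10, L[10]='g', prepend. Next row=LF[10]=12
  step 14: row=12, L[12]='e', prepend. Next row=LF[12]=7
  step 15: row=7, L[7]='i', prepend. Next row=LF[7]=14
  step 16: row=14, L[14]='a', prepend. Next row=LF[14]=1
Reversed output: aiegfigcfdfecbi$

Answer: aiegfigcfdfecbi$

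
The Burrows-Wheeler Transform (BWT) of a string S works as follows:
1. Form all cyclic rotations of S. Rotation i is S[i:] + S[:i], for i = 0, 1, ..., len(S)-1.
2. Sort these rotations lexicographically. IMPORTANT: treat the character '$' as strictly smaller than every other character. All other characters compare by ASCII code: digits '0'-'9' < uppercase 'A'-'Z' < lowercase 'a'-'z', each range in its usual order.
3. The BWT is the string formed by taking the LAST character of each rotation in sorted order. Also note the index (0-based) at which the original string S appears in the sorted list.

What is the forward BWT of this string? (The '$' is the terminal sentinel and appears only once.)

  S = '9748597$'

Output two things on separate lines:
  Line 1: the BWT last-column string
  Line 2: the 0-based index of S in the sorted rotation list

All 8 rotations (rotation i = S[i:]+S[:i]):
  rot[0] = 9748597$
  rot[1] = 748597$9
  rot[2] = 48597$97
  rot[3] = 8597$974
  rot[4] = 597$9748
  rot[5] = 97$97485
  rot[6] = 7$974859
  rot[7] = $9748597
Sorted (with $ < everything):
  sorted[0] = $9748597  (last char: '7')
  sorted[1] = 48597$97  (last char: '7')
  sorted[2] = 597$9748  (last char: '8')
  sorted[3] = 7$974859  (last char: '9')
  sorted[4] = 748597$9  (last char: '9')
  sorted[5] = 8597$974  (last char: '4')
  sorted[6] = 97$97485  (last char: '5')
  sorted[7] = 9748597$  (last char: '$')
Last column: 7789945$
Original string S is at sorted index 7

Answer: 7789945$
7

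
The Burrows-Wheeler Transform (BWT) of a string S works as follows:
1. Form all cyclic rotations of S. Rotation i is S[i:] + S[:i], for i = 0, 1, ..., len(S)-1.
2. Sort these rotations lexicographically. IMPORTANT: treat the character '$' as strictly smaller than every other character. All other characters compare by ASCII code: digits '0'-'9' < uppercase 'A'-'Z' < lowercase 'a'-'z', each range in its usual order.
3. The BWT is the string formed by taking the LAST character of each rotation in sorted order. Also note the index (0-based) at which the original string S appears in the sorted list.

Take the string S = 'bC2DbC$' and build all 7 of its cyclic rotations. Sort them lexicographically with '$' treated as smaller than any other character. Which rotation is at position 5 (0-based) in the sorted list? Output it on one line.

Answer: bC$bC2D

Derivation:
All 7 rotations (rotation i = S[i:]+S[:i]):
  rot[0] = bC2DbC$
  rot[1] = C2DbC$b
  rot[2] = 2DbC$bC
  rot[3] = DbC$bC2
  rot[4] = bC$bC2D
  rot[5] = C$bC2Db
  rot[6] = $bC2DbC
Sorted (with $ < everything):
  sorted[0] = $bC2DbC
  sorted[1] = 2DbC$bC
  sorted[2] = C$bC2Db
  sorted[3] = C2DbC$b
  sorted[4] = DbC$bC2
  sorted[5] = bC$bC2D
  sorted[6] = bC2DbC$
sorted[5] = bC$bC2D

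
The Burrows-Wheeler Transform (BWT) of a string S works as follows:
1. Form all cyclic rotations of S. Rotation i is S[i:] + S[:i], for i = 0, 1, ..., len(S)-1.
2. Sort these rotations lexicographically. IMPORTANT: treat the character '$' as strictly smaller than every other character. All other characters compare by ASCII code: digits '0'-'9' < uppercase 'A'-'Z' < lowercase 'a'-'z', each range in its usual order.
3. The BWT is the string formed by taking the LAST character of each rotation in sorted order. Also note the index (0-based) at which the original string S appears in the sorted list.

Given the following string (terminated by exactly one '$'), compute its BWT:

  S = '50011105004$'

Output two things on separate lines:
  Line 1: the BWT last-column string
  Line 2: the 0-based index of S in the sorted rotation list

Answer: 4550011100$0
10

Derivation:
All 12 rotations (rotation i = S[i:]+S[:i]):
  rot[0] = 50011105004$
  rot[1] = 0011105004$5
  rot[2] = 011105004$50
  rot[3] = 11105004$500
  rot[4] = 1105004$5001
  rot[5] = 105004$50011
  rot[6] = 05004$500111
  rot[7] = 5004$5001110
  rot[8] = 004$50011105
  rot[9] = 04$500111050
  rot[10] = 4$5001110500
  rot[11] = $50011105004
Sorted (with $ < everything):
  sorted[0] = $50011105004  (last char: '4')
  sorted[1] = 0011105004$5  (last char: '5')
  sorted[2] = 004$50011105  (last char: '5')
  sorted[3] = 011105004$50  (last char: '0')
  sorted[4] = 04$500111050  (last char: '0')
  sorted[5] = 05004$500111  (last char: '1')
  sorted[6] = 105004$50011  (last char: '1')
  sorted[7] = 1105004$5001  (last char: '1')
  sorted[8] = 11105004$500  (last char: '0')
  sorted[9] = 4$5001110500  (last char: '0')
  sorted[10] = 50011105004$  (last char: '$')
  sorted[11] = 5004$5001110  (last char: '0')
Last column: 4550011100$0
Original string S is at sorted index 10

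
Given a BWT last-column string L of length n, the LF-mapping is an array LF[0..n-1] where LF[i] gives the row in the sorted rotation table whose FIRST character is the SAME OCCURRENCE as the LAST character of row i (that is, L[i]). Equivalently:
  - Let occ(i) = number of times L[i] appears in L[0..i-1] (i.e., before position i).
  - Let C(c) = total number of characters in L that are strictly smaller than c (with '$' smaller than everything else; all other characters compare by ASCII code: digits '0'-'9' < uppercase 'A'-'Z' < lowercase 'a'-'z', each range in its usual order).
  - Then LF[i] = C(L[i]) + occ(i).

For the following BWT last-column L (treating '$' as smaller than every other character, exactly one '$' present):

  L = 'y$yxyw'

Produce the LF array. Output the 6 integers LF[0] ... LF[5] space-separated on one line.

Char counts: '$':1, 'w':1, 'x':1, 'y':3
C (first-col start): C('$')=0, C('w')=1, C('x')=2, C('y')=3
L[0]='y': occ=0, LF[0]=C('y')+0=3+0=3
L[1]='$': occ=0, LF[1]=C('$')+0=0+0=0
L[2]='y': occ=1, LF[2]=C('y')+1=3+1=4
L[3]='x': occ=0, LF[3]=C('x')+0=2+0=2
L[4]='y': occ=2, LF[4]=C('y')+2=3+2=5
L[5]='w': occ=0, LF[5]=C('w')+0=1+0=1

Answer: 3 0 4 2 5 1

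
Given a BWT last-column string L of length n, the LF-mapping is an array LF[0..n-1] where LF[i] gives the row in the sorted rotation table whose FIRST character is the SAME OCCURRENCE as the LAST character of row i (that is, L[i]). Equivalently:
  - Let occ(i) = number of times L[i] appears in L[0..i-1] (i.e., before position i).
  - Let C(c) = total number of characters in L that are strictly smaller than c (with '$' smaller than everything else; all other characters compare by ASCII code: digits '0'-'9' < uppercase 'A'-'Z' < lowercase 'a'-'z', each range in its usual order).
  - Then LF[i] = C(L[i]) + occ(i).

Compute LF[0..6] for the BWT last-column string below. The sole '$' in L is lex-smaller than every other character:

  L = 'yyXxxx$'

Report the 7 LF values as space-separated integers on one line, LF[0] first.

Char counts: '$':1, 'X':1, 'x':3, 'y':2
C (first-col start): C('$')=0, C('X')=1, C('x')=2, C('y')=5
L[0]='y': occ=0, LF[0]=C('y')+0=5+0=5
L[1]='y': occ=1, LF[1]=C('y')+1=5+1=6
L[2]='X': occ=0, LF[2]=C('X')+0=1+0=1
L[3]='x': occ=0, LF[3]=C('x')+0=2+0=2
L[4]='x': occ=1, LF[4]=C('x')+1=2+1=3
L[5]='x': occ=2, LF[5]=C('x')+2=2+2=4
L[6]='$': occ=0, LF[6]=C('$')+0=0+0=0

Answer: 5 6 1 2 3 4 0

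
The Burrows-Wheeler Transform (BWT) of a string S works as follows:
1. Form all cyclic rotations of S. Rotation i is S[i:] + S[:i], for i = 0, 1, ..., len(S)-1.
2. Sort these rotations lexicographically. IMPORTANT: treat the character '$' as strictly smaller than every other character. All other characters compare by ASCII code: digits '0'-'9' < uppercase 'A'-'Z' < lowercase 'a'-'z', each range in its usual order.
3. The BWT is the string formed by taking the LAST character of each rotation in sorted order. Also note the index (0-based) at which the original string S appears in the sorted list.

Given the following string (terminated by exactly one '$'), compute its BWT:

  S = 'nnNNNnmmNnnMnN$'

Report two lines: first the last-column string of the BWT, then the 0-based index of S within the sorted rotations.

Answer: NnnnNNmmnnMnNN$
14

Derivation:
All 15 rotations (rotation i = S[i:]+S[:i]):
  rot[0] = nnNNNnmmNnnMnN$
  rot[1] = nNNNnmmNnnMnN$n
  rot[2] = NNNnmmNnnMnN$nn
  rot[3] = NNnmmNnnMnN$nnN
  rot[4] = NnmmNnnMnN$nnNN
  rot[5] = nmmNnnMnN$nnNNN
  rot[6] = mmNnnMnN$nnNNNn
  rot[7] = mNnnMnN$nnNNNnm
  rot[8] = NnnMnN$nnNNNnmm
  rot[9] = nnMnN$nnNNNnmmN
  rot[10] = nMnN$nnNNNnmmNn
  rot[11] = MnN$nnNNNnmmNnn
  rot[12] = nN$nnNNNnmmNnnM
  rot[13] = N$nnNNNnmmNnnMn
  rot[14] = $nnNNNnmmNnnMnN
Sorted (with $ < everything):
  sorted[0] = $nnNNNnmmNnnMnN  (last char: 'N')
  sorted[1] = MnN$nnNNNnmmNnn  (last char: 'n')
  sorted[2] = N$nnNNNnmmNnnMn  (last char: 'n')
  sorted[3] = NNNnmmNnnMnN$nn  (last char: 'n')
  sorted[4] = NNnmmNnnMnN$nnN  (last char: 'N')
  sorted[5] = NnmmNnnMnN$nnNN  (last char: 'N')
  sorted[6] = NnnMnN$nnNNNnmm  (last char: 'm')
  sorted[7] = mNnnMnN$nnNNNnm  (last char: 'm')
  sorted[8] = mmNnnMnN$nnNNNn  (last char: 'n')
  sorted[9] = nMnN$nnNNNnmmNn  (last char: 'n')
  sorted[10] = nN$nnNNNnmmNnnM  (last char: 'M')
  sorted[11] = nNNNnmmNnnMnN$n  (last char: 'n')
  sorted[12] = nmmNnnMnN$nnNNN  (last char: 'N')
  sorted[13] = nnMnN$nnNNNnmmN  (last char: 'N')
  sorted[14] = nnNNNnmmNnnMnN$  (last char: '$')
Last column: NnnnNNmmnnMnNN$
Original string S is at sorted index 14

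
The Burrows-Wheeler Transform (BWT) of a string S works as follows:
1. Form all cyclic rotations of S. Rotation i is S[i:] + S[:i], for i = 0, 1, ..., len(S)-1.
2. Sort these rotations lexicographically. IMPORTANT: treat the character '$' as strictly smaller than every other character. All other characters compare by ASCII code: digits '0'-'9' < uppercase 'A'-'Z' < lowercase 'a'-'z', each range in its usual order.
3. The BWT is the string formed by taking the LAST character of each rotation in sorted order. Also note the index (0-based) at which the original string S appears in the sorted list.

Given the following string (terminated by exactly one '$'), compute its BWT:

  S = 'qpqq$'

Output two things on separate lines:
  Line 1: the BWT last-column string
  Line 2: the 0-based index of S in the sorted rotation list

All 5 rotations (rotation i = S[i:]+S[:i]):
  rot[0] = qpqq$
  rot[1] = pqq$q
  rot[2] = qq$qp
  rot[3] = q$qpq
  rot[4] = $qpqq
Sorted (with $ < everything):
  sorted[0] = $qpqq  (last char: 'q')
  sorted[1] = pqq$q  (last char: 'q')
  sorted[2] = q$qpq  (last char: 'q')
  sorted[3] = qpqq$  (last char: '$')
  sorted[4] = qq$qp  (last char: 'p')
Last column: qqq$p
Original string S is at sorted index 3

Answer: qqq$p
3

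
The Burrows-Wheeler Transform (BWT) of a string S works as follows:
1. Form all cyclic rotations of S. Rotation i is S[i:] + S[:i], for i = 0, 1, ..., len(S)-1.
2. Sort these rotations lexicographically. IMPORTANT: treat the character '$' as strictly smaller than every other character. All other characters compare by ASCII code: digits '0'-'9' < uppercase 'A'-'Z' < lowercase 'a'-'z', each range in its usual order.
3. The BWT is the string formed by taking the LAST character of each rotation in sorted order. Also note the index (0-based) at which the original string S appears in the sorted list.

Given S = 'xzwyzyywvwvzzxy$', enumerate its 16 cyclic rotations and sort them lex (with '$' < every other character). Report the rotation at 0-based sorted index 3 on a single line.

Answer: wvwvzzxy$xzwyzyy

Derivation:
All 16 rotations (rotation i = S[i:]+S[:i]):
  rot[0] = xzwyzyywvwvzzxy$
  rot[1] = zwyzyywvwvzzxy$x
  rot[2] = wyzyywvwvzzxy$xz
  rot[3] = yzyywvwvzzxy$xzw
  rot[4] = zyywvwvzzxy$xzwy
  rot[5] = yywvwvzzxy$xzwyz
  rot[6] = ywvwvzzxy$xzwyzy
  rot[7] = wvwvzzxy$xzwyzyy
  rot[8] = vwvzzxy$xzwyzyyw
  rot[9] = wvzzxy$xzwyzyywv
  rot[10] = vzzxy$xzwyzyywvw
  rot[11] = zzxy$xzwyzyywvwv
  rot[12] = zxy$xzwyzyywvwvz
  rot[13] = xy$xzwyzyywvwvzz
  rot[14] = y$xzwyzyywvwvzzx
  rot[15] = $xzwyzyywvwvzzxy
Sorted (with $ < everything):
  sorted[0] = $xzwyzyywvwvzzxy
  sorted[1] = vwvzzxy$xzwyzyyw
  sorted[2] = vzzxy$xzwyzyywvw
  sorted[3] = wvwvzzxy$xzwyzyy
  sorted[4] = wvzzxy$xzwyzyywv
  sorted[5] = wyzyywvwvzzxy$xz
  sorted[6] = xy$xzwyzyywvwvzz
  sorted[7] = xzwyzyywvwvzzxy$
  sorted[8] = y$xzwyzyywvwvzzx
  sorted[9] = ywvwvzzxy$xzwyzy
  sorted[10] = yywvwvzzxy$xzwyz
  sorted[11] = yzyywvwvzzxy$xzw
  sorted[12] = zwyzyywvwvzzxy$x
  sorted[13] = zxy$xzwyzyywvwvz
  sorted[14] = zyywvwvzzxy$xzwy
  sorted[15] = zzxy$xzwyzyywvwv
sorted[3] = wvwvzzxy$xzwyzyy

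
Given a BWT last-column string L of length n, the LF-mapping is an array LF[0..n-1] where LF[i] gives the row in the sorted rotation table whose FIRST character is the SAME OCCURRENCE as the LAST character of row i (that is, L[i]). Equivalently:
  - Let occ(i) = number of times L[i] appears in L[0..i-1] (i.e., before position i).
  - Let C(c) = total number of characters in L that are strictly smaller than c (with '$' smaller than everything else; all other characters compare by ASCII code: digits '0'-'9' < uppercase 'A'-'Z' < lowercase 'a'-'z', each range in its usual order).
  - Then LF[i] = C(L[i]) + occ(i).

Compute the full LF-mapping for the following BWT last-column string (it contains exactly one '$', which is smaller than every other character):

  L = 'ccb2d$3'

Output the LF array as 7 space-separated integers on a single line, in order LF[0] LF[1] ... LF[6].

Char counts: '$':1, '2':1, '3':1, 'b':1, 'c':2, 'd':1
C (first-col start): C('$')=0, C('2')=1, C('3')=2, C('b')=3, C('c')=4, C('d')=6
L[0]='c': occ=0, LF[0]=C('c')+0=4+0=4
L[1]='c': occ=1, LF[1]=C('c')+1=4+1=5
L[2]='b': occ=0, LF[2]=C('b')+0=3+0=3
L[3]='2': occ=0, LF[3]=C('2')+0=1+0=1
L[4]='d': occ=0, LF[4]=C('d')+0=6+0=6
L[5]='$': occ=0, LF[5]=C('$')+0=0+0=0
L[6]='3': occ=0, LF[6]=C('3')+0=2+0=2

Answer: 4 5 3 1 6 0 2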